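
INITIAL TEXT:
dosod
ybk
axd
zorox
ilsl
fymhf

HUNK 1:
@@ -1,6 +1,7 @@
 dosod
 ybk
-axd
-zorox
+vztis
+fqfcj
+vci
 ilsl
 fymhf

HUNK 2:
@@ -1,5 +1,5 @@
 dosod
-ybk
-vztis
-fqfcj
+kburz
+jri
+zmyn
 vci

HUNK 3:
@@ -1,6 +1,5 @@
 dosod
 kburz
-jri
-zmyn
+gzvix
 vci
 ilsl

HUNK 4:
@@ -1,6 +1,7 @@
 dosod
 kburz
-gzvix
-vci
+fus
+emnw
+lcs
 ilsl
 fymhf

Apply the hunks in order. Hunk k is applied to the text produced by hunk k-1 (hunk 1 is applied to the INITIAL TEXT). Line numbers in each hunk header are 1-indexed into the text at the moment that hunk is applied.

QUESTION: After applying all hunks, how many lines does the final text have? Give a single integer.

Answer: 7

Derivation:
Hunk 1: at line 1 remove [axd,zorox] add [vztis,fqfcj,vci] -> 7 lines: dosod ybk vztis fqfcj vci ilsl fymhf
Hunk 2: at line 1 remove [ybk,vztis,fqfcj] add [kburz,jri,zmyn] -> 7 lines: dosod kburz jri zmyn vci ilsl fymhf
Hunk 3: at line 1 remove [jri,zmyn] add [gzvix] -> 6 lines: dosod kburz gzvix vci ilsl fymhf
Hunk 4: at line 1 remove [gzvix,vci] add [fus,emnw,lcs] -> 7 lines: dosod kburz fus emnw lcs ilsl fymhf
Final line count: 7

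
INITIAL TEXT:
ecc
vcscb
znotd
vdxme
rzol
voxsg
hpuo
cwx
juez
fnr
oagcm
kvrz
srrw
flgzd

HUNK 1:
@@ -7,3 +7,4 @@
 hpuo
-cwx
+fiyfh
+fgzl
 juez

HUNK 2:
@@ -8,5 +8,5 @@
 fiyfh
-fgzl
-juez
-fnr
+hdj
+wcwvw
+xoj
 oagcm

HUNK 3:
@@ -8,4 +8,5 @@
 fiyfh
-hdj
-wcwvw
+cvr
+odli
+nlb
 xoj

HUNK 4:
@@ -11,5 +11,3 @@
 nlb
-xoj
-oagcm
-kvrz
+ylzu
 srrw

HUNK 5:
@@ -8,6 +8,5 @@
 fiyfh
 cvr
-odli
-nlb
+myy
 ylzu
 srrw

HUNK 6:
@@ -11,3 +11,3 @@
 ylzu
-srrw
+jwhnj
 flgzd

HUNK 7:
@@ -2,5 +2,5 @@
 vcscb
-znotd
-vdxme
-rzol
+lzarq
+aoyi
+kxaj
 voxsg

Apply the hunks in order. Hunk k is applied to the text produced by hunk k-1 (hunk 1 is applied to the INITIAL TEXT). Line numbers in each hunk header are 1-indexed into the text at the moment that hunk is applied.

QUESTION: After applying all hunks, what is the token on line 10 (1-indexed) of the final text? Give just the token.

Answer: myy

Derivation:
Hunk 1: at line 7 remove [cwx] add [fiyfh,fgzl] -> 15 lines: ecc vcscb znotd vdxme rzol voxsg hpuo fiyfh fgzl juez fnr oagcm kvrz srrw flgzd
Hunk 2: at line 8 remove [fgzl,juez,fnr] add [hdj,wcwvw,xoj] -> 15 lines: ecc vcscb znotd vdxme rzol voxsg hpuo fiyfh hdj wcwvw xoj oagcm kvrz srrw flgzd
Hunk 3: at line 8 remove [hdj,wcwvw] add [cvr,odli,nlb] -> 16 lines: ecc vcscb znotd vdxme rzol voxsg hpuo fiyfh cvr odli nlb xoj oagcm kvrz srrw flgzd
Hunk 4: at line 11 remove [xoj,oagcm,kvrz] add [ylzu] -> 14 lines: ecc vcscb znotd vdxme rzol voxsg hpuo fiyfh cvr odli nlb ylzu srrw flgzd
Hunk 5: at line 8 remove [odli,nlb] add [myy] -> 13 lines: ecc vcscb znotd vdxme rzol voxsg hpuo fiyfh cvr myy ylzu srrw flgzd
Hunk 6: at line 11 remove [srrw] add [jwhnj] -> 13 lines: ecc vcscb znotd vdxme rzol voxsg hpuo fiyfh cvr myy ylzu jwhnj flgzd
Hunk 7: at line 2 remove [znotd,vdxme,rzol] add [lzarq,aoyi,kxaj] -> 13 lines: ecc vcscb lzarq aoyi kxaj voxsg hpuo fiyfh cvr myy ylzu jwhnj flgzd
Final line 10: myy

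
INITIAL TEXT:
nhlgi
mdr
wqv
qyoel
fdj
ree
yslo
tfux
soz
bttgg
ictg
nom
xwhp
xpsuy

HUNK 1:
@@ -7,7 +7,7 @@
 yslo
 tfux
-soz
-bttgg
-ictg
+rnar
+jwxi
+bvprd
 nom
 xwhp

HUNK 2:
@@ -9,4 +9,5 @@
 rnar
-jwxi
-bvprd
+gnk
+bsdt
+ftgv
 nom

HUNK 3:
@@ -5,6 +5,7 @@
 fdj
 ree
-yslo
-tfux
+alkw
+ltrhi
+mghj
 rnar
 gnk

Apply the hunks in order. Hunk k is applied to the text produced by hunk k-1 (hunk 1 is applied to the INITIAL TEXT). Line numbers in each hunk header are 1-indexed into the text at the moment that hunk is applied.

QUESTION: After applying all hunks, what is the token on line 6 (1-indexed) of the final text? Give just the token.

Answer: ree

Derivation:
Hunk 1: at line 7 remove [soz,bttgg,ictg] add [rnar,jwxi,bvprd] -> 14 lines: nhlgi mdr wqv qyoel fdj ree yslo tfux rnar jwxi bvprd nom xwhp xpsuy
Hunk 2: at line 9 remove [jwxi,bvprd] add [gnk,bsdt,ftgv] -> 15 lines: nhlgi mdr wqv qyoel fdj ree yslo tfux rnar gnk bsdt ftgv nom xwhp xpsuy
Hunk 3: at line 5 remove [yslo,tfux] add [alkw,ltrhi,mghj] -> 16 lines: nhlgi mdr wqv qyoel fdj ree alkw ltrhi mghj rnar gnk bsdt ftgv nom xwhp xpsuy
Final line 6: ree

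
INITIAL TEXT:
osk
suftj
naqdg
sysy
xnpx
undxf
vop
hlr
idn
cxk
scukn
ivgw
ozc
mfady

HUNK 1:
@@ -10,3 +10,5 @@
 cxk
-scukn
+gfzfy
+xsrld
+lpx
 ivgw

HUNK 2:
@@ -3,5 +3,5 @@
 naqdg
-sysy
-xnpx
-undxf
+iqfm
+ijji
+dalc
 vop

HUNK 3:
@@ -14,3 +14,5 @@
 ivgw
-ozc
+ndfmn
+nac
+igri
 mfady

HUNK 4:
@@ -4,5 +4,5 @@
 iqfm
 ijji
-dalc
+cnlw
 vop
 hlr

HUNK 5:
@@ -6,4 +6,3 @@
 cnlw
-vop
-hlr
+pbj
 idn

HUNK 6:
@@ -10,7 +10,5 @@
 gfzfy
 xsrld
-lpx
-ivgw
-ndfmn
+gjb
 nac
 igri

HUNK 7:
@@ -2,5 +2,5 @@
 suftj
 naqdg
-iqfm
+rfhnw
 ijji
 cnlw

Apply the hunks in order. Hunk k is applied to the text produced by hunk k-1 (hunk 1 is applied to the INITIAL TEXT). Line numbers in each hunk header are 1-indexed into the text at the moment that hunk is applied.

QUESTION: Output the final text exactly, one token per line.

Hunk 1: at line 10 remove [scukn] add [gfzfy,xsrld,lpx] -> 16 lines: osk suftj naqdg sysy xnpx undxf vop hlr idn cxk gfzfy xsrld lpx ivgw ozc mfady
Hunk 2: at line 3 remove [sysy,xnpx,undxf] add [iqfm,ijji,dalc] -> 16 lines: osk suftj naqdg iqfm ijji dalc vop hlr idn cxk gfzfy xsrld lpx ivgw ozc mfady
Hunk 3: at line 14 remove [ozc] add [ndfmn,nac,igri] -> 18 lines: osk suftj naqdg iqfm ijji dalc vop hlr idn cxk gfzfy xsrld lpx ivgw ndfmn nac igri mfady
Hunk 4: at line 4 remove [dalc] add [cnlw] -> 18 lines: osk suftj naqdg iqfm ijji cnlw vop hlr idn cxk gfzfy xsrld lpx ivgw ndfmn nac igri mfady
Hunk 5: at line 6 remove [vop,hlr] add [pbj] -> 17 lines: osk suftj naqdg iqfm ijji cnlw pbj idn cxk gfzfy xsrld lpx ivgw ndfmn nac igri mfady
Hunk 6: at line 10 remove [lpx,ivgw,ndfmn] add [gjb] -> 15 lines: osk suftj naqdg iqfm ijji cnlw pbj idn cxk gfzfy xsrld gjb nac igri mfady
Hunk 7: at line 2 remove [iqfm] add [rfhnw] -> 15 lines: osk suftj naqdg rfhnw ijji cnlw pbj idn cxk gfzfy xsrld gjb nac igri mfady

Answer: osk
suftj
naqdg
rfhnw
ijji
cnlw
pbj
idn
cxk
gfzfy
xsrld
gjb
nac
igri
mfady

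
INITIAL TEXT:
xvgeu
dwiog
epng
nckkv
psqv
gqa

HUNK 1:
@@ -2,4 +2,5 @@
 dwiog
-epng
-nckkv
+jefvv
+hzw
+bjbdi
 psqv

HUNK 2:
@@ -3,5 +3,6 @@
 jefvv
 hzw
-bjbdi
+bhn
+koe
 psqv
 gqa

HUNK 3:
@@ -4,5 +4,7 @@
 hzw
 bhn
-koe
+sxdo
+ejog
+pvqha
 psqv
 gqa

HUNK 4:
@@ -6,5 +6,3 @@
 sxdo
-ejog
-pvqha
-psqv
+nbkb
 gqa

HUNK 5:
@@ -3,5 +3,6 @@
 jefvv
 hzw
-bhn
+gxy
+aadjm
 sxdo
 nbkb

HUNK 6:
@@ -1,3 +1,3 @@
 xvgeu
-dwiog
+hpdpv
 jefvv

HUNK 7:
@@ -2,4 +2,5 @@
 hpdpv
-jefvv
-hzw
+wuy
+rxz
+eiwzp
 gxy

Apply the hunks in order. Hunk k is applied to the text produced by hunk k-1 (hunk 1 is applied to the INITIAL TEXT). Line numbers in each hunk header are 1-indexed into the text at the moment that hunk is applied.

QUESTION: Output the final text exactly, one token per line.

Hunk 1: at line 2 remove [epng,nckkv] add [jefvv,hzw,bjbdi] -> 7 lines: xvgeu dwiog jefvv hzw bjbdi psqv gqa
Hunk 2: at line 3 remove [bjbdi] add [bhn,koe] -> 8 lines: xvgeu dwiog jefvv hzw bhn koe psqv gqa
Hunk 3: at line 4 remove [koe] add [sxdo,ejog,pvqha] -> 10 lines: xvgeu dwiog jefvv hzw bhn sxdo ejog pvqha psqv gqa
Hunk 4: at line 6 remove [ejog,pvqha,psqv] add [nbkb] -> 8 lines: xvgeu dwiog jefvv hzw bhn sxdo nbkb gqa
Hunk 5: at line 3 remove [bhn] add [gxy,aadjm] -> 9 lines: xvgeu dwiog jefvv hzw gxy aadjm sxdo nbkb gqa
Hunk 6: at line 1 remove [dwiog] add [hpdpv] -> 9 lines: xvgeu hpdpv jefvv hzw gxy aadjm sxdo nbkb gqa
Hunk 7: at line 2 remove [jefvv,hzw] add [wuy,rxz,eiwzp] -> 10 lines: xvgeu hpdpv wuy rxz eiwzp gxy aadjm sxdo nbkb gqa

Answer: xvgeu
hpdpv
wuy
rxz
eiwzp
gxy
aadjm
sxdo
nbkb
gqa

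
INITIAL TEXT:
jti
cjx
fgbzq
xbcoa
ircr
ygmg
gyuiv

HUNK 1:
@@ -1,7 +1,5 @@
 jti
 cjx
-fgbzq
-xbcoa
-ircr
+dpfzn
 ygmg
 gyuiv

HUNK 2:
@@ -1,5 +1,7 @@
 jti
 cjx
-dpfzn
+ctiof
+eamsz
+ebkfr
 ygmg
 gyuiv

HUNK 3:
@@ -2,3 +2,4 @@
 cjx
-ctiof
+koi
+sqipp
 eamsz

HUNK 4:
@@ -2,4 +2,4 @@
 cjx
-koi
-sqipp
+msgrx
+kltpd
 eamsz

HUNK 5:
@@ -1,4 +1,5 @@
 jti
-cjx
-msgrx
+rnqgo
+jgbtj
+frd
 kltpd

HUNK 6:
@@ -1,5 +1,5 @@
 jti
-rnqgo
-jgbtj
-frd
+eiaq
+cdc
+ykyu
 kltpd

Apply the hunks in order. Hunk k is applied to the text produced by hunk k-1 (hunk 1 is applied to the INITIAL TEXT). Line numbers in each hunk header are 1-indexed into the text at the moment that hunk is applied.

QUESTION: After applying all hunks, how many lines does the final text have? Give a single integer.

Answer: 9

Derivation:
Hunk 1: at line 1 remove [fgbzq,xbcoa,ircr] add [dpfzn] -> 5 lines: jti cjx dpfzn ygmg gyuiv
Hunk 2: at line 1 remove [dpfzn] add [ctiof,eamsz,ebkfr] -> 7 lines: jti cjx ctiof eamsz ebkfr ygmg gyuiv
Hunk 3: at line 2 remove [ctiof] add [koi,sqipp] -> 8 lines: jti cjx koi sqipp eamsz ebkfr ygmg gyuiv
Hunk 4: at line 2 remove [koi,sqipp] add [msgrx,kltpd] -> 8 lines: jti cjx msgrx kltpd eamsz ebkfr ygmg gyuiv
Hunk 5: at line 1 remove [cjx,msgrx] add [rnqgo,jgbtj,frd] -> 9 lines: jti rnqgo jgbtj frd kltpd eamsz ebkfr ygmg gyuiv
Hunk 6: at line 1 remove [rnqgo,jgbtj,frd] add [eiaq,cdc,ykyu] -> 9 lines: jti eiaq cdc ykyu kltpd eamsz ebkfr ygmg gyuiv
Final line count: 9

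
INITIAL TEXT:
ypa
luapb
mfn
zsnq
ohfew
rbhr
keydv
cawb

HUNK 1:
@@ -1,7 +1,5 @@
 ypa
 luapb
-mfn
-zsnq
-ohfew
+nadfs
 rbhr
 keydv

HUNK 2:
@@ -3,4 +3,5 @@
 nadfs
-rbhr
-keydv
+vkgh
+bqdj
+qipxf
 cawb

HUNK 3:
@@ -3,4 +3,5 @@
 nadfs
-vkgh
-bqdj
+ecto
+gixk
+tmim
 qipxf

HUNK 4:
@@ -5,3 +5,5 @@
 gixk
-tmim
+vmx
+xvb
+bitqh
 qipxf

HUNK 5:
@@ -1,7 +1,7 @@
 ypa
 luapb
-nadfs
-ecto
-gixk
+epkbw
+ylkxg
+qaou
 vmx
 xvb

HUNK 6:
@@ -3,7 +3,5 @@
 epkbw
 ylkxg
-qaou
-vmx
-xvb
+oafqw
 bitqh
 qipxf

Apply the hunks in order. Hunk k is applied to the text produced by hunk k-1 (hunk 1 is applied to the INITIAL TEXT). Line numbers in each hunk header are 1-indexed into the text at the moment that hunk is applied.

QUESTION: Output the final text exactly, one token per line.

Answer: ypa
luapb
epkbw
ylkxg
oafqw
bitqh
qipxf
cawb

Derivation:
Hunk 1: at line 1 remove [mfn,zsnq,ohfew] add [nadfs] -> 6 lines: ypa luapb nadfs rbhr keydv cawb
Hunk 2: at line 3 remove [rbhr,keydv] add [vkgh,bqdj,qipxf] -> 7 lines: ypa luapb nadfs vkgh bqdj qipxf cawb
Hunk 3: at line 3 remove [vkgh,bqdj] add [ecto,gixk,tmim] -> 8 lines: ypa luapb nadfs ecto gixk tmim qipxf cawb
Hunk 4: at line 5 remove [tmim] add [vmx,xvb,bitqh] -> 10 lines: ypa luapb nadfs ecto gixk vmx xvb bitqh qipxf cawb
Hunk 5: at line 1 remove [nadfs,ecto,gixk] add [epkbw,ylkxg,qaou] -> 10 lines: ypa luapb epkbw ylkxg qaou vmx xvb bitqh qipxf cawb
Hunk 6: at line 3 remove [qaou,vmx,xvb] add [oafqw] -> 8 lines: ypa luapb epkbw ylkxg oafqw bitqh qipxf cawb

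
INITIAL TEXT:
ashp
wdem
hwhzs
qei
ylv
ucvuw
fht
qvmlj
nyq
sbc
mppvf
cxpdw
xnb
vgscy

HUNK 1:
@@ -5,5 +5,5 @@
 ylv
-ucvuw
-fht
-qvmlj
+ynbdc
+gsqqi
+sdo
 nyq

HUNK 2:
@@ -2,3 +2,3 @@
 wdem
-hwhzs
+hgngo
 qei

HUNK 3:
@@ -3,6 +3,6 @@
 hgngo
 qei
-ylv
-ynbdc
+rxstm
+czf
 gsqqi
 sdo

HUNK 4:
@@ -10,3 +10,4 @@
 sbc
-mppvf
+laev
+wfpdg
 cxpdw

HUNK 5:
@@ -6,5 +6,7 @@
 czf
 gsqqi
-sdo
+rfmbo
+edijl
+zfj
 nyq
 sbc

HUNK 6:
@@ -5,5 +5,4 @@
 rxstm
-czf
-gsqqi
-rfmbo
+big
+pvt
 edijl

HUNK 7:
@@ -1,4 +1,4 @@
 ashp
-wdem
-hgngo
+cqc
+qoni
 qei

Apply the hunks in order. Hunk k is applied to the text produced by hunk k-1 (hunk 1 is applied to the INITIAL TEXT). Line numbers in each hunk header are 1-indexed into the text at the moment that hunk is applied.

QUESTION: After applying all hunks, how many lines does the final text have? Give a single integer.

Answer: 16

Derivation:
Hunk 1: at line 5 remove [ucvuw,fht,qvmlj] add [ynbdc,gsqqi,sdo] -> 14 lines: ashp wdem hwhzs qei ylv ynbdc gsqqi sdo nyq sbc mppvf cxpdw xnb vgscy
Hunk 2: at line 2 remove [hwhzs] add [hgngo] -> 14 lines: ashp wdem hgngo qei ylv ynbdc gsqqi sdo nyq sbc mppvf cxpdw xnb vgscy
Hunk 3: at line 3 remove [ylv,ynbdc] add [rxstm,czf] -> 14 lines: ashp wdem hgngo qei rxstm czf gsqqi sdo nyq sbc mppvf cxpdw xnb vgscy
Hunk 4: at line 10 remove [mppvf] add [laev,wfpdg] -> 15 lines: ashp wdem hgngo qei rxstm czf gsqqi sdo nyq sbc laev wfpdg cxpdw xnb vgscy
Hunk 5: at line 6 remove [sdo] add [rfmbo,edijl,zfj] -> 17 lines: ashp wdem hgngo qei rxstm czf gsqqi rfmbo edijl zfj nyq sbc laev wfpdg cxpdw xnb vgscy
Hunk 6: at line 5 remove [czf,gsqqi,rfmbo] add [big,pvt] -> 16 lines: ashp wdem hgngo qei rxstm big pvt edijl zfj nyq sbc laev wfpdg cxpdw xnb vgscy
Hunk 7: at line 1 remove [wdem,hgngo] add [cqc,qoni] -> 16 lines: ashp cqc qoni qei rxstm big pvt edijl zfj nyq sbc laev wfpdg cxpdw xnb vgscy
Final line count: 16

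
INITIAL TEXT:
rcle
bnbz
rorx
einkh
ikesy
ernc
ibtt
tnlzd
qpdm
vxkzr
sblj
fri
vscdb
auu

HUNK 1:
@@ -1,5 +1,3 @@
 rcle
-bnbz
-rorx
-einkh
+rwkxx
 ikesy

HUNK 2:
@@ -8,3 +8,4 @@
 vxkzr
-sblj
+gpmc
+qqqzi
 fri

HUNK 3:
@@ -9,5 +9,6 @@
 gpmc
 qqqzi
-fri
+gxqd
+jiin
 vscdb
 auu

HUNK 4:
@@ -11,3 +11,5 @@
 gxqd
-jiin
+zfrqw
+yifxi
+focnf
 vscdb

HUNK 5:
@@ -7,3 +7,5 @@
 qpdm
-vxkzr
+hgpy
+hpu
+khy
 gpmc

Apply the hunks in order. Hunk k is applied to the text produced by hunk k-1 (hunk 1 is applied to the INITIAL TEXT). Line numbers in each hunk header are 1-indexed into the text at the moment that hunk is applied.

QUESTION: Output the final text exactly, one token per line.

Answer: rcle
rwkxx
ikesy
ernc
ibtt
tnlzd
qpdm
hgpy
hpu
khy
gpmc
qqqzi
gxqd
zfrqw
yifxi
focnf
vscdb
auu

Derivation:
Hunk 1: at line 1 remove [bnbz,rorx,einkh] add [rwkxx] -> 12 lines: rcle rwkxx ikesy ernc ibtt tnlzd qpdm vxkzr sblj fri vscdb auu
Hunk 2: at line 8 remove [sblj] add [gpmc,qqqzi] -> 13 lines: rcle rwkxx ikesy ernc ibtt tnlzd qpdm vxkzr gpmc qqqzi fri vscdb auu
Hunk 3: at line 9 remove [fri] add [gxqd,jiin] -> 14 lines: rcle rwkxx ikesy ernc ibtt tnlzd qpdm vxkzr gpmc qqqzi gxqd jiin vscdb auu
Hunk 4: at line 11 remove [jiin] add [zfrqw,yifxi,focnf] -> 16 lines: rcle rwkxx ikesy ernc ibtt tnlzd qpdm vxkzr gpmc qqqzi gxqd zfrqw yifxi focnf vscdb auu
Hunk 5: at line 7 remove [vxkzr] add [hgpy,hpu,khy] -> 18 lines: rcle rwkxx ikesy ernc ibtt tnlzd qpdm hgpy hpu khy gpmc qqqzi gxqd zfrqw yifxi focnf vscdb auu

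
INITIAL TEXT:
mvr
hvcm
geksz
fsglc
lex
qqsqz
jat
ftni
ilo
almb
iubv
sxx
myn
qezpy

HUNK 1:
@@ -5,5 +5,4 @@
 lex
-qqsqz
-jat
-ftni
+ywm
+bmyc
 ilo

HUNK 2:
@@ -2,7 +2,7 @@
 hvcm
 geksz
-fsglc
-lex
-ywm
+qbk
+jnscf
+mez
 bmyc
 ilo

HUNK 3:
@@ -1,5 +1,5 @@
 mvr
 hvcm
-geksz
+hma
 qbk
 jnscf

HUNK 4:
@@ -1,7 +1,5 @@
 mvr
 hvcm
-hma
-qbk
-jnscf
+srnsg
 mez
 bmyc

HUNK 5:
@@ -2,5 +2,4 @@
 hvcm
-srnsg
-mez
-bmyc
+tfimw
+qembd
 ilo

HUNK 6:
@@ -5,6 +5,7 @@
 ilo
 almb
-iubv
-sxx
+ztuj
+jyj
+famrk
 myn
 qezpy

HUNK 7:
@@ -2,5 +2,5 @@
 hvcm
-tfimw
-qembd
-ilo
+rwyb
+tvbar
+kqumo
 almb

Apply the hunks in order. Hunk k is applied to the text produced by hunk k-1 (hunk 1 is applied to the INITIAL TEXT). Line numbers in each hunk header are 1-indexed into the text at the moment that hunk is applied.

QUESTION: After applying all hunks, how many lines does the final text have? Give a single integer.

Answer: 11

Derivation:
Hunk 1: at line 5 remove [qqsqz,jat,ftni] add [ywm,bmyc] -> 13 lines: mvr hvcm geksz fsglc lex ywm bmyc ilo almb iubv sxx myn qezpy
Hunk 2: at line 2 remove [fsglc,lex,ywm] add [qbk,jnscf,mez] -> 13 lines: mvr hvcm geksz qbk jnscf mez bmyc ilo almb iubv sxx myn qezpy
Hunk 3: at line 1 remove [geksz] add [hma] -> 13 lines: mvr hvcm hma qbk jnscf mez bmyc ilo almb iubv sxx myn qezpy
Hunk 4: at line 1 remove [hma,qbk,jnscf] add [srnsg] -> 11 lines: mvr hvcm srnsg mez bmyc ilo almb iubv sxx myn qezpy
Hunk 5: at line 2 remove [srnsg,mez,bmyc] add [tfimw,qembd] -> 10 lines: mvr hvcm tfimw qembd ilo almb iubv sxx myn qezpy
Hunk 6: at line 5 remove [iubv,sxx] add [ztuj,jyj,famrk] -> 11 lines: mvr hvcm tfimw qembd ilo almb ztuj jyj famrk myn qezpy
Hunk 7: at line 2 remove [tfimw,qembd,ilo] add [rwyb,tvbar,kqumo] -> 11 lines: mvr hvcm rwyb tvbar kqumo almb ztuj jyj famrk myn qezpy
Final line count: 11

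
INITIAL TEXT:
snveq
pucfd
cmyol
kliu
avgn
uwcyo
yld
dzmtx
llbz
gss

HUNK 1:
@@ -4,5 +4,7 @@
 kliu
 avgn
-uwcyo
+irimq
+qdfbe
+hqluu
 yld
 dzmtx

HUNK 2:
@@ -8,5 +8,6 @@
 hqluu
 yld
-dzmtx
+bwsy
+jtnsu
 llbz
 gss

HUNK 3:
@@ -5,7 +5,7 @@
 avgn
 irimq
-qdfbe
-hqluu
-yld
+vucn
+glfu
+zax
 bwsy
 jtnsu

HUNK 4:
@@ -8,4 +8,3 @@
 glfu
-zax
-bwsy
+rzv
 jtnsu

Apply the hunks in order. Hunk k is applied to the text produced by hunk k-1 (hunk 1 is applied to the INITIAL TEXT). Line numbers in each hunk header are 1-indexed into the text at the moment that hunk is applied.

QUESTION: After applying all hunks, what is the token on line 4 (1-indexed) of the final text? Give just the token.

Hunk 1: at line 4 remove [uwcyo] add [irimq,qdfbe,hqluu] -> 12 lines: snveq pucfd cmyol kliu avgn irimq qdfbe hqluu yld dzmtx llbz gss
Hunk 2: at line 8 remove [dzmtx] add [bwsy,jtnsu] -> 13 lines: snveq pucfd cmyol kliu avgn irimq qdfbe hqluu yld bwsy jtnsu llbz gss
Hunk 3: at line 5 remove [qdfbe,hqluu,yld] add [vucn,glfu,zax] -> 13 lines: snveq pucfd cmyol kliu avgn irimq vucn glfu zax bwsy jtnsu llbz gss
Hunk 4: at line 8 remove [zax,bwsy] add [rzv] -> 12 lines: snveq pucfd cmyol kliu avgn irimq vucn glfu rzv jtnsu llbz gss
Final line 4: kliu

Answer: kliu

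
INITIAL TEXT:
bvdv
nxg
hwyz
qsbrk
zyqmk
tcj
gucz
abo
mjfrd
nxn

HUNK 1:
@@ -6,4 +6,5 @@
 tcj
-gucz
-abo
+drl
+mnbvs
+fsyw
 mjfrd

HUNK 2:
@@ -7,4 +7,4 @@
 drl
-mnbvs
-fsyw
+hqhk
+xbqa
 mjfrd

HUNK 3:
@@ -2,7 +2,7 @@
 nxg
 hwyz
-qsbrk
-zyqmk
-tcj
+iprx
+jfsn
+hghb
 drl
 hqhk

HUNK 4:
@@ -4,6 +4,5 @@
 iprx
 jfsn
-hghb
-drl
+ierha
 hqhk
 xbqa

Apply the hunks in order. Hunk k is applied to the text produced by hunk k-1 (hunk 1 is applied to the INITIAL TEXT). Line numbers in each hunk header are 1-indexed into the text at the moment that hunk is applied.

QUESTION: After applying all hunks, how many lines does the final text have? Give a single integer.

Answer: 10

Derivation:
Hunk 1: at line 6 remove [gucz,abo] add [drl,mnbvs,fsyw] -> 11 lines: bvdv nxg hwyz qsbrk zyqmk tcj drl mnbvs fsyw mjfrd nxn
Hunk 2: at line 7 remove [mnbvs,fsyw] add [hqhk,xbqa] -> 11 lines: bvdv nxg hwyz qsbrk zyqmk tcj drl hqhk xbqa mjfrd nxn
Hunk 3: at line 2 remove [qsbrk,zyqmk,tcj] add [iprx,jfsn,hghb] -> 11 lines: bvdv nxg hwyz iprx jfsn hghb drl hqhk xbqa mjfrd nxn
Hunk 4: at line 4 remove [hghb,drl] add [ierha] -> 10 lines: bvdv nxg hwyz iprx jfsn ierha hqhk xbqa mjfrd nxn
Final line count: 10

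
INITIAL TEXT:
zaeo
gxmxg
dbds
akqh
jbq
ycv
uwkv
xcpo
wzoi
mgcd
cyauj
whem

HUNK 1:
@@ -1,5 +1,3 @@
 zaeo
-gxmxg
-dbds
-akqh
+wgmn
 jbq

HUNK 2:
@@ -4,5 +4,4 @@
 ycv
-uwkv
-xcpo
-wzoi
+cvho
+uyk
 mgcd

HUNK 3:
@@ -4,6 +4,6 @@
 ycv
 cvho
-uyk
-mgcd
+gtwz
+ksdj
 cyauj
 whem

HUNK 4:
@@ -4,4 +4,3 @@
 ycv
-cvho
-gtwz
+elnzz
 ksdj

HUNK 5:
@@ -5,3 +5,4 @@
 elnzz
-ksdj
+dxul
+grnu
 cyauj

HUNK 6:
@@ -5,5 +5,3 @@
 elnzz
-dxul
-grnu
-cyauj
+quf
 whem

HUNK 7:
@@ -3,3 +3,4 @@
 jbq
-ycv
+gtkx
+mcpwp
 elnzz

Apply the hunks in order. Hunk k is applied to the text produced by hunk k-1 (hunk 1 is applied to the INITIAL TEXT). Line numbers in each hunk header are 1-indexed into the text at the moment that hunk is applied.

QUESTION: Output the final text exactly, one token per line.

Hunk 1: at line 1 remove [gxmxg,dbds,akqh] add [wgmn] -> 10 lines: zaeo wgmn jbq ycv uwkv xcpo wzoi mgcd cyauj whem
Hunk 2: at line 4 remove [uwkv,xcpo,wzoi] add [cvho,uyk] -> 9 lines: zaeo wgmn jbq ycv cvho uyk mgcd cyauj whem
Hunk 3: at line 4 remove [uyk,mgcd] add [gtwz,ksdj] -> 9 lines: zaeo wgmn jbq ycv cvho gtwz ksdj cyauj whem
Hunk 4: at line 4 remove [cvho,gtwz] add [elnzz] -> 8 lines: zaeo wgmn jbq ycv elnzz ksdj cyauj whem
Hunk 5: at line 5 remove [ksdj] add [dxul,grnu] -> 9 lines: zaeo wgmn jbq ycv elnzz dxul grnu cyauj whem
Hunk 6: at line 5 remove [dxul,grnu,cyauj] add [quf] -> 7 lines: zaeo wgmn jbq ycv elnzz quf whem
Hunk 7: at line 3 remove [ycv] add [gtkx,mcpwp] -> 8 lines: zaeo wgmn jbq gtkx mcpwp elnzz quf whem

Answer: zaeo
wgmn
jbq
gtkx
mcpwp
elnzz
quf
whem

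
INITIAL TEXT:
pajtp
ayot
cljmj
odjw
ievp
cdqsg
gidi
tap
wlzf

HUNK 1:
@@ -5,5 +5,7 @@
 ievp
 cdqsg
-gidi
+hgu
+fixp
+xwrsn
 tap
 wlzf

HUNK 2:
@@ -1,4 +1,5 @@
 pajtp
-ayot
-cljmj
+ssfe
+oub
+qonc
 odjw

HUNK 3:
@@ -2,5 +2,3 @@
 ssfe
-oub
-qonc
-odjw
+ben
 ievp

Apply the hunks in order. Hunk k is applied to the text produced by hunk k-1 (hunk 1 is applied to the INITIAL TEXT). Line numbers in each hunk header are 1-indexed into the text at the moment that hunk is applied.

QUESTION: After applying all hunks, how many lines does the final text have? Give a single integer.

Answer: 10

Derivation:
Hunk 1: at line 5 remove [gidi] add [hgu,fixp,xwrsn] -> 11 lines: pajtp ayot cljmj odjw ievp cdqsg hgu fixp xwrsn tap wlzf
Hunk 2: at line 1 remove [ayot,cljmj] add [ssfe,oub,qonc] -> 12 lines: pajtp ssfe oub qonc odjw ievp cdqsg hgu fixp xwrsn tap wlzf
Hunk 3: at line 2 remove [oub,qonc,odjw] add [ben] -> 10 lines: pajtp ssfe ben ievp cdqsg hgu fixp xwrsn tap wlzf
Final line count: 10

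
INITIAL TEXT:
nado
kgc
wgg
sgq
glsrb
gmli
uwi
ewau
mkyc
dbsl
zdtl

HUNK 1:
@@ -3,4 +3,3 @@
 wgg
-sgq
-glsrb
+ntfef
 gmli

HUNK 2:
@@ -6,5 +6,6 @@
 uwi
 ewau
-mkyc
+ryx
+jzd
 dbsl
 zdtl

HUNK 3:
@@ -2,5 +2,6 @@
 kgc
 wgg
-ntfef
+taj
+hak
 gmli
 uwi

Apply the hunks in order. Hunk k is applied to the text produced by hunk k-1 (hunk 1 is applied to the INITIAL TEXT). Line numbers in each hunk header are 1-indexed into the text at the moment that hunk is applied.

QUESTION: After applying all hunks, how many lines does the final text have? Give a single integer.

Answer: 12

Derivation:
Hunk 1: at line 3 remove [sgq,glsrb] add [ntfef] -> 10 lines: nado kgc wgg ntfef gmli uwi ewau mkyc dbsl zdtl
Hunk 2: at line 6 remove [mkyc] add [ryx,jzd] -> 11 lines: nado kgc wgg ntfef gmli uwi ewau ryx jzd dbsl zdtl
Hunk 3: at line 2 remove [ntfef] add [taj,hak] -> 12 lines: nado kgc wgg taj hak gmli uwi ewau ryx jzd dbsl zdtl
Final line count: 12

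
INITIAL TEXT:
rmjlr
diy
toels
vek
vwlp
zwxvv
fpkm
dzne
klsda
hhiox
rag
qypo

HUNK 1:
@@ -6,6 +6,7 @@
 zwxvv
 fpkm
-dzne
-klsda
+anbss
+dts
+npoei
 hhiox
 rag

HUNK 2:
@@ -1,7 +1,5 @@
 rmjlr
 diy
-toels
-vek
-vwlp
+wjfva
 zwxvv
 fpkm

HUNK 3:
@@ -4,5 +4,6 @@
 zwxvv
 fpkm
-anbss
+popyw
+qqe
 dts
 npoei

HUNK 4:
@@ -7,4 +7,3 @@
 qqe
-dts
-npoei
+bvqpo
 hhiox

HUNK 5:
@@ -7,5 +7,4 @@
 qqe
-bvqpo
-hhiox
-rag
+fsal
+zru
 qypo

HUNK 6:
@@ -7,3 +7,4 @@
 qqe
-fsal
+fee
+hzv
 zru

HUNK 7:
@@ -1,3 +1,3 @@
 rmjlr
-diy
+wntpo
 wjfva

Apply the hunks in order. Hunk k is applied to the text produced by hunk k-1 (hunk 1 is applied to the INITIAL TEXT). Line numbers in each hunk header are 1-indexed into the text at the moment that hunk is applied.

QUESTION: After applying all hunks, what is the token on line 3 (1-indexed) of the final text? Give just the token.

Hunk 1: at line 6 remove [dzne,klsda] add [anbss,dts,npoei] -> 13 lines: rmjlr diy toels vek vwlp zwxvv fpkm anbss dts npoei hhiox rag qypo
Hunk 2: at line 1 remove [toels,vek,vwlp] add [wjfva] -> 11 lines: rmjlr diy wjfva zwxvv fpkm anbss dts npoei hhiox rag qypo
Hunk 3: at line 4 remove [anbss] add [popyw,qqe] -> 12 lines: rmjlr diy wjfva zwxvv fpkm popyw qqe dts npoei hhiox rag qypo
Hunk 4: at line 7 remove [dts,npoei] add [bvqpo] -> 11 lines: rmjlr diy wjfva zwxvv fpkm popyw qqe bvqpo hhiox rag qypo
Hunk 5: at line 7 remove [bvqpo,hhiox,rag] add [fsal,zru] -> 10 lines: rmjlr diy wjfva zwxvv fpkm popyw qqe fsal zru qypo
Hunk 6: at line 7 remove [fsal] add [fee,hzv] -> 11 lines: rmjlr diy wjfva zwxvv fpkm popyw qqe fee hzv zru qypo
Hunk 7: at line 1 remove [diy] add [wntpo] -> 11 lines: rmjlr wntpo wjfva zwxvv fpkm popyw qqe fee hzv zru qypo
Final line 3: wjfva

Answer: wjfva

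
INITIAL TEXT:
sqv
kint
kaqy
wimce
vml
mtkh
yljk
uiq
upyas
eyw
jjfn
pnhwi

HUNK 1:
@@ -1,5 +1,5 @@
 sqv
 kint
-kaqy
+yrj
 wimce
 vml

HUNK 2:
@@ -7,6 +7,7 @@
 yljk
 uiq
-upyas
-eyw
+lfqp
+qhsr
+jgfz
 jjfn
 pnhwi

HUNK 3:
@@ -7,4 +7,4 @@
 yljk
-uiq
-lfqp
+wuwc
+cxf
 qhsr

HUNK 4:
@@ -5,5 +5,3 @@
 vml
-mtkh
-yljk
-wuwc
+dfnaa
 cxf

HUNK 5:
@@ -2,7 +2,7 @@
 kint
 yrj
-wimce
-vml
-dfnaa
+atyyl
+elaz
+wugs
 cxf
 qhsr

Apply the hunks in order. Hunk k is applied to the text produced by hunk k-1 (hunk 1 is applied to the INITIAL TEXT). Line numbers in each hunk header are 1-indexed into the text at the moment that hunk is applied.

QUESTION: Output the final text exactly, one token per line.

Answer: sqv
kint
yrj
atyyl
elaz
wugs
cxf
qhsr
jgfz
jjfn
pnhwi

Derivation:
Hunk 1: at line 1 remove [kaqy] add [yrj] -> 12 lines: sqv kint yrj wimce vml mtkh yljk uiq upyas eyw jjfn pnhwi
Hunk 2: at line 7 remove [upyas,eyw] add [lfqp,qhsr,jgfz] -> 13 lines: sqv kint yrj wimce vml mtkh yljk uiq lfqp qhsr jgfz jjfn pnhwi
Hunk 3: at line 7 remove [uiq,lfqp] add [wuwc,cxf] -> 13 lines: sqv kint yrj wimce vml mtkh yljk wuwc cxf qhsr jgfz jjfn pnhwi
Hunk 4: at line 5 remove [mtkh,yljk,wuwc] add [dfnaa] -> 11 lines: sqv kint yrj wimce vml dfnaa cxf qhsr jgfz jjfn pnhwi
Hunk 5: at line 2 remove [wimce,vml,dfnaa] add [atyyl,elaz,wugs] -> 11 lines: sqv kint yrj atyyl elaz wugs cxf qhsr jgfz jjfn pnhwi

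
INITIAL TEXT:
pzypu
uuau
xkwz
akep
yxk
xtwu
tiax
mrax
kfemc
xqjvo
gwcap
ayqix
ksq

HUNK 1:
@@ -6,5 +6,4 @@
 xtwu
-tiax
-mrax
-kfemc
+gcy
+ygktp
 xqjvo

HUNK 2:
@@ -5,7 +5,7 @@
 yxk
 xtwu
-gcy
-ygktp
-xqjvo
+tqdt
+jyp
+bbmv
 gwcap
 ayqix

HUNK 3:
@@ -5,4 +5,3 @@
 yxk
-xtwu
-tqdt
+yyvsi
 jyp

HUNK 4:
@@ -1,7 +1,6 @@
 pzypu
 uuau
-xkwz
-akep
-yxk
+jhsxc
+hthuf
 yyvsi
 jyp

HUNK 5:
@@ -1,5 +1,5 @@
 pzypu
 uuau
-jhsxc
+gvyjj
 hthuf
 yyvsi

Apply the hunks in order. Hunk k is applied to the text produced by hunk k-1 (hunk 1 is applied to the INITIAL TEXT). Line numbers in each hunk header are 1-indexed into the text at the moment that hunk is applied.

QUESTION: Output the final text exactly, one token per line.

Hunk 1: at line 6 remove [tiax,mrax,kfemc] add [gcy,ygktp] -> 12 lines: pzypu uuau xkwz akep yxk xtwu gcy ygktp xqjvo gwcap ayqix ksq
Hunk 2: at line 5 remove [gcy,ygktp,xqjvo] add [tqdt,jyp,bbmv] -> 12 lines: pzypu uuau xkwz akep yxk xtwu tqdt jyp bbmv gwcap ayqix ksq
Hunk 3: at line 5 remove [xtwu,tqdt] add [yyvsi] -> 11 lines: pzypu uuau xkwz akep yxk yyvsi jyp bbmv gwcap ayqix ksq
Hunk 4: at line 1 remove [xkwz,akep,yxk] add [jhsxc,hthuf] -> 10 lines: pzypu uuau jhsxc hthuf yyvsi jyp bbmv gwcap ayqix ksq
Hunk 5: at line 1 remove [jhsxc] add [gvyjj] -> 10 lines: pzypu uuau gvyjj hthuf yyvsi jyp bbmv gwcap ayqix ksq

Answer: pzypu
uuau
gvyjj
hthuf
yyvsi
jyp
bbmv
gwcap
ayqix
ksq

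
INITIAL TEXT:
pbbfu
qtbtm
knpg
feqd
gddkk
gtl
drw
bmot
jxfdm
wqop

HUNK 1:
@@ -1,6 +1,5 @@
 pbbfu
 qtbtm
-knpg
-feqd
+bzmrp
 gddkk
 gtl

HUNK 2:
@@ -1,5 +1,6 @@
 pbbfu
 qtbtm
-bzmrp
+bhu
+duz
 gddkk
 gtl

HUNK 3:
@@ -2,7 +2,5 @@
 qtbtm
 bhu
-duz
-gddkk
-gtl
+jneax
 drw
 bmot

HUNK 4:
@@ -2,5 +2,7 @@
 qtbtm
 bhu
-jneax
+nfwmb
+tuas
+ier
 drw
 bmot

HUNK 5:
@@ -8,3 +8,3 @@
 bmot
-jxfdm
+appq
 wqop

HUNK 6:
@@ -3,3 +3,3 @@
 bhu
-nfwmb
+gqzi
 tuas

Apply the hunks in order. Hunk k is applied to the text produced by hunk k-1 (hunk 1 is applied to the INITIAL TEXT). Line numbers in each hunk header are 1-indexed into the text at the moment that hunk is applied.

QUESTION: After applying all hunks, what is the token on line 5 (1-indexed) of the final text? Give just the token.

Hunk 1: at line 1 remove [knpg,feqd] add [bzmrp] -> 9 lines: pbbfu qtbtm bzmrp gddkk gtl drw bmot jxfdm wqop
Hunk 2: at line 1 remove [bzmrp] add [bhu,duz] -> 10 lines: pbbfu qtbtm bhu duz gddkk gtl drw bmot jxfdm wqop
Hunk 3: at line 2 remove [duz,gddkk,gtl] add [jneax] -> 8 lines: pbbfu qtbtm bhu jneax drw bmot jxfdm wqop
Hunk 4: at line 2 remove [jneax] add [nfwmb,tuas,ier] -> 10 lines: pbbfu qtbtm bhu nfwmb tuas ier drw bmot jxfdm wqop
Hunk 5: at line 8 remove [jxfdm] add [appq] -> 10 lines: pbbfu qtbtm bhu nfwmb tuas ier drw bmot appq wqop
Hunk 6: at line 3 remove [nfwmb] add [gqzi] -> 10 lines: pbbfu qtbtm bhu gqzi tuas ier drw bmot appq wqop
Final line 5: tuas

Answer: tuas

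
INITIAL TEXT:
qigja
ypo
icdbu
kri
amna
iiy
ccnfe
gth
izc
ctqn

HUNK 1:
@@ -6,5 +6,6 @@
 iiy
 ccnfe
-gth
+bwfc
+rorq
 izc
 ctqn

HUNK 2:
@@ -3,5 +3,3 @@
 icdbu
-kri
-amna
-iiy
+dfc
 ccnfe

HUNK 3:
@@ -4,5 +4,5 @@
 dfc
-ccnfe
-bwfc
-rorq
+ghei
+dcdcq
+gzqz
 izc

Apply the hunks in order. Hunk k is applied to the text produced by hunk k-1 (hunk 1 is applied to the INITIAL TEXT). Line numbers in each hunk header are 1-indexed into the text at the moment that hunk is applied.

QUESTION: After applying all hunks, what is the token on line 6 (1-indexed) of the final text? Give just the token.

Answer: dcdcq

Derivation:
Hunk 1: at line 6 remove [gth] add [bwfc,rorq] -> 11 lines: qigja ypo icdbu kri amna iiy ccnfe bwfc rorq izc ctqn
Hunk 2: at line 3 remove [kri,amna,iiy] add [dfc] -> 9 lines: qigja ypo icdbu dfc ccnfe bwfc rorq izc ctqn
Hunk 3: at line 4 remove [ccnfe,bwfc,rorq] add [ghei,dcdcq,gzqz] -> 9 lines: qigja ypo icdbu dfc ghei dcdcq gzqz izc ctqn
Final line 6: dcdcq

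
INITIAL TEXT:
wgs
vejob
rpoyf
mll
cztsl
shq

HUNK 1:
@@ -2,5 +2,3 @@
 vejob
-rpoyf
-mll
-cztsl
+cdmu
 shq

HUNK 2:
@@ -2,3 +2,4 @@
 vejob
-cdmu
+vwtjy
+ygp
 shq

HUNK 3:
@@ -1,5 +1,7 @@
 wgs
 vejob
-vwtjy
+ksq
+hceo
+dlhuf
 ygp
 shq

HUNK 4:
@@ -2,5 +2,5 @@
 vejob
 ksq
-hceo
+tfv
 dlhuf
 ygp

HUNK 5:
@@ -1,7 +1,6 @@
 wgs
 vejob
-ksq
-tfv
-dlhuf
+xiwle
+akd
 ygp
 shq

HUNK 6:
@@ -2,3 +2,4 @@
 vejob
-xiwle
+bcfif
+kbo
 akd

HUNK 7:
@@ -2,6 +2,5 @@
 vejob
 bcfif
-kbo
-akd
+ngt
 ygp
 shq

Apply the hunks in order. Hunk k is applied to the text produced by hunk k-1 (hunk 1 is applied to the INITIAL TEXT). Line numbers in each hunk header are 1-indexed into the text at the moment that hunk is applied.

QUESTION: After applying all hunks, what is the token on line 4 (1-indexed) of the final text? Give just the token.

Hunk 1: at line 2 remove [rpoyf,mll,cztsl] add [cdmu] -> 4 lines: wgs vejob cdmu shq
Hunk 2: at line 2 remove [cdmu] add [vwtjy,ygp] -> 5 lines: wgs vejob vwtjy ygp shq
Hunk 3: at line 1 remove [vwtjy] add [ksq,hceo,dlhuf] -> 7 lines: wgs vejob ksq hceo dlhuf ygp shq
Hunk 4: at line 2 remove [hceo] add [tfv] -> 7 lines: wgs vejob ksq tfv dlhuf ygp shq
Hunk 5: at line 1 remove [ksq,tfv,dlhuf] add [xiwle,akd] -> 6 lines: wgs vejob xiwle akd ygp shq
Hunk 6: at line 2 remove [xiwle] add [bcfif,kbo] -> 7 lines: wgs vejob bcfif kbo akd ygp shq
Hunk 7: at line 2 remove [kbo,akd] add [ngt] -> 6 lines: wgs vejob bcfif ngt ygp shq
Final line 4: ngt

Answer: ngt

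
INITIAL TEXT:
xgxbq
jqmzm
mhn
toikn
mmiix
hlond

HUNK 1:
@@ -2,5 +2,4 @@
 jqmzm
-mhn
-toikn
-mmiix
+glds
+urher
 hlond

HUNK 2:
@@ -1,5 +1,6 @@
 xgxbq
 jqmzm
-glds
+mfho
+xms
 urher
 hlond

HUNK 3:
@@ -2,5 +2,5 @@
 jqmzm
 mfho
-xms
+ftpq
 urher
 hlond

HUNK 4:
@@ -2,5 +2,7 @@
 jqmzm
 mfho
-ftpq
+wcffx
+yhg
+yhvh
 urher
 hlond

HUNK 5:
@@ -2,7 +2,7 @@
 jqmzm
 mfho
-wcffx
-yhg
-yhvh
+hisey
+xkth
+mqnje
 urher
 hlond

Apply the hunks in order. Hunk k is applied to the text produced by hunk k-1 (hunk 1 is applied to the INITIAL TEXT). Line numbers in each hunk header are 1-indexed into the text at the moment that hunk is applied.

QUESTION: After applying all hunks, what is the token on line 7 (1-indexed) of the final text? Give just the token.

Hunk 1: at line 2 remove [mhn,toikn,mmiix] add [glds,urher] -> 5 lines: xgxbq jqmzm glds urher hlond
Hunk 2: at line 1 remove [glds] add [mfho,xms] -> 6 lines: xgxbq jqmzm mfho xms urher hlond
Hunk 3: at line 2 remove [xms] add [ftpq] -> 6 lines: xgxbq jqmzm mfho ftpq urher hlond
Hunk 4: at line 2 remove [ftpq] add [wcffx,yhg,yhvh] -> 8 lines: xgxbq jqmzm mfho wcffx yhg yhvh urher hlond
Hunk 5: at line 2 remove [wcffx,yhg,yhvh] add [hisey,xkth,mqnje] -> 8 lines: xgxbq jqmzm mfho hisey xkth mqnje urher hlond
Final line 7: urher

Answer: urher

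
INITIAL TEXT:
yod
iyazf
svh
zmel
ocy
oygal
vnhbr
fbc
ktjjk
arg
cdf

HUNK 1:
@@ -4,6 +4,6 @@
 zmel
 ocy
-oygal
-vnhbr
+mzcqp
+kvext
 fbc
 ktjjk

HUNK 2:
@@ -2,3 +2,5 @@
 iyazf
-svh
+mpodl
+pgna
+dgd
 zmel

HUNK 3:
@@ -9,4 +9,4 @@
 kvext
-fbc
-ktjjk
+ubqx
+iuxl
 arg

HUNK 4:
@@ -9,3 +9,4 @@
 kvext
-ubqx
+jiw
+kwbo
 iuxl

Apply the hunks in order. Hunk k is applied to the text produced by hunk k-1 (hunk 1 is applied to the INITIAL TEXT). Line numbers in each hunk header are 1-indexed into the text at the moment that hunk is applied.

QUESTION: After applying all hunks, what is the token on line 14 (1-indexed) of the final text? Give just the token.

Answer: cdf

Derivation:
Hunk 1: at line 4 remove [oygal,vnhbr] add [mzcqp,kvext] -> 11 lines: yod iyazf svh zmel ocy mzcqp kvext fbc ktjjk arg cdf
Hunk 2: at line 2 remove [svh] add [mpodl,pgna,dgd] -> 13 lines: yod iyazf mpodl pgna dgd zmel ocy mzcqp kvext fbc ktjjk arg cdf
Hunk 3: at line 9 remove [fbc,ktjjk] add [ubqx,iuxl] -> 13 lines: yod iyazf mpodl pgna dgd zmel ocy mzcqp kvext ubqx iuxl arg cdf
Hunk 4: at line 9 remove [ubqx] add [jiw,kwbo] -> 14 lines: yod iyazf mpodl pgna dgd zmel ocy mzcqp kvext jiw kwbo iuxl arg cdf
Final line 14: cdf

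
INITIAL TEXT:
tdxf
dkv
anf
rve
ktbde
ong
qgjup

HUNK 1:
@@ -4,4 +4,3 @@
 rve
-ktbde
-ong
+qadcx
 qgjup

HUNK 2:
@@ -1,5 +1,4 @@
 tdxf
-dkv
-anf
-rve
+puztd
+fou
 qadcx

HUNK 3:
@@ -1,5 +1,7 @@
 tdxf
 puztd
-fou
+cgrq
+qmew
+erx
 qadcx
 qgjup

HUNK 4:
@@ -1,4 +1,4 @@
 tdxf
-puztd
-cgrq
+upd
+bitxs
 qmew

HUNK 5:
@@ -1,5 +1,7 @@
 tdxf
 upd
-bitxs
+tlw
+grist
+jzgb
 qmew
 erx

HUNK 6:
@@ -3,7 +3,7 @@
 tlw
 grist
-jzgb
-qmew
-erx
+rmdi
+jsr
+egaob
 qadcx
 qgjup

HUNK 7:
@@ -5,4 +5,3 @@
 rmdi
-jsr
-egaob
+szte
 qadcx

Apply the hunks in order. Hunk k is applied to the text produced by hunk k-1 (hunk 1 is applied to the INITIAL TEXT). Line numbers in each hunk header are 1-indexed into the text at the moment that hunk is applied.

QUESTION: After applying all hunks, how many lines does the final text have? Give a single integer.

Hunk 1: at line 4 remove [ktbde,ong] add [qadcx] -> 6 lines: tdxf dkv anf rve qadcx qgjup
Hunk 2: at line 1 remove [dkv,anf,rve] add [puztd,fou] -> 5 lines: tdxf puztd fou qadcx qgjup
Hunk 3: at line 1 remove [fou] add [cgrq,qmew,erx] -> 7 lines: tdxf puztd cgrq qmew erx qadcx qgjup
Hunk 4: at line 1 remove [puztd,cgrq] add [upd,bitxs] -> 7 lines: tdxf upd bitxs qmew erx qadcx qgjup
Hunk 5: at line 1 remove [bitxs] add [tlw,grist,jzgb] -> 9 lines: tdxf upd tlw grist jzgb qmew erx qadcx qgjup
Hunk 6: at line 3 remove [jzgb,qmew,erx] add [rmdi,jsr,egaob] -> 9 lines: tdxf upd tlw grist rmdi jsr egaob qadcx qgjup
Hunk 7: at line 5 remove [jsr,egaob] add [szte] -> 8 lines: tdxf upd tlw grist rmdi szte qadcx qgjup
Final line count: 8

Answer: 8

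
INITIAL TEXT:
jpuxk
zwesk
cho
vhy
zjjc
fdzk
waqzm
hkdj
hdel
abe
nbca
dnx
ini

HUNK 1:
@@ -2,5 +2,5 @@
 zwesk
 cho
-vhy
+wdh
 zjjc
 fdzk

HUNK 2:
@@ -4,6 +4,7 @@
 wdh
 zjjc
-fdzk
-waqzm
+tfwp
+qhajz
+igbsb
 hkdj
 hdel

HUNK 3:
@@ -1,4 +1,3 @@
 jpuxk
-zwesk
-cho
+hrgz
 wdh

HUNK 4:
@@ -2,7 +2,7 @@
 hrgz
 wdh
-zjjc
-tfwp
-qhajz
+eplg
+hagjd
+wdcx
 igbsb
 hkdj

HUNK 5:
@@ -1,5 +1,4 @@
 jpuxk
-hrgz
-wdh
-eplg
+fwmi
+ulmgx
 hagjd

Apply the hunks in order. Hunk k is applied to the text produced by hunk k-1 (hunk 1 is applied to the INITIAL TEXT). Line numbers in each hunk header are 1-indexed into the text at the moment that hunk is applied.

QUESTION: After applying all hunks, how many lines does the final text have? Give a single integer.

Answer: 12

Derivation:
Hunk 1: at line 2 remove [vhy] add [wdh] -> 13 lines: jpuxk zwesk cho wdh zjjc fdzk waqzm hkdj hdel abe nbca dnx ini
Hunk 2: at line 4 remove [fdzk,waqzm] add [tfwp,qhajz,igbsb] -> 14 lines: jpuxk zwesk cho wdh zjjc tfwp qhajz igbsb hkdj hdel abe nbca dnx ini
Hunk 3: at line 1 remove [zwesk,cho] add [hrgz] -> 13 lines: jpuxk hrgz wdh zjjc tfwp qhajz igbsb hkdj hdel abe nbca dnx ini
Hunk 4: at line 2 remove [zjjc,tfwp,qhajz] add [eplg,hagjd,wdcx] -> 13 lines: jpuxk hrgz wdh eplg hagjd wdcx igbsb hkdj hdel abe nbca dnx ini
Hunk 5: at line 1 remove [hrgz,wdh,eplg] add [fwmi,ulmgx] -> 12 lines: jpuxk fwmi ulmgx hagjd wdcx igbsb hkdj hdel abe nbca dnx ini
Final line count: 12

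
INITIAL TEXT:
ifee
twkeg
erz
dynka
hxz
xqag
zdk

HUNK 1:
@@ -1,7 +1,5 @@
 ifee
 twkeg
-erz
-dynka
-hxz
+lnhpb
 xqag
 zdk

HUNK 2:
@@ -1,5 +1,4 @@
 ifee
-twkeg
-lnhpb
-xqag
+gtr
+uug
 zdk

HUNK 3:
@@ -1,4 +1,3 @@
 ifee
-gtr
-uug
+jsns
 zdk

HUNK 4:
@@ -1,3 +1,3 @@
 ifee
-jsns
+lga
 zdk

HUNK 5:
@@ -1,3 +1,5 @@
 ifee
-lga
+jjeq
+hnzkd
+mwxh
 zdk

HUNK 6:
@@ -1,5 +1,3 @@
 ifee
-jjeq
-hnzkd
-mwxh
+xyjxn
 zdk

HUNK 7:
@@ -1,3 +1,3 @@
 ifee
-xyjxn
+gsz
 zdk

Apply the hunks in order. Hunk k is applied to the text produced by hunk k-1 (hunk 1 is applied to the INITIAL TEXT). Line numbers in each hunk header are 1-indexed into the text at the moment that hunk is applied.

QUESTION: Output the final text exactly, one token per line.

Answer: ifee
gsz
zdk

Derivation:
Hunk 1: at line 1 remove [erz,dynka,hxz] add [lnhpb] -> 5 lines: ifee twkeg lnhpb xqag zdk
Hunk 2: at line 1 remove [twkeg,lnhpb,xqag] add [gtr,uug] -> 4 lines: ifee gtr uug zdk
Hunk 3: at line 1 remove [gtr,uug] add [jsns] -> 3 lines: ifee jsns zdk
Hunk 4: at line 1 remove [jsns] add [lga] -> 3 lines: ifee lga zdk
Hunk 5: at line 1 remove [lga] add [jjeq,hnzkd,mwxh] -> 5 lines: ifee jjeq hnzkd mwxh zdk
Hunk 6: at line 1 remove [jjeq,hnzkd,mwxh] add [xyjxn] -> 3 lines: ifee xyjxn zdk
Hunk 7: at line 1 remove [xyjxn] add [gsz] -> 3 lines: ifee gsz zdk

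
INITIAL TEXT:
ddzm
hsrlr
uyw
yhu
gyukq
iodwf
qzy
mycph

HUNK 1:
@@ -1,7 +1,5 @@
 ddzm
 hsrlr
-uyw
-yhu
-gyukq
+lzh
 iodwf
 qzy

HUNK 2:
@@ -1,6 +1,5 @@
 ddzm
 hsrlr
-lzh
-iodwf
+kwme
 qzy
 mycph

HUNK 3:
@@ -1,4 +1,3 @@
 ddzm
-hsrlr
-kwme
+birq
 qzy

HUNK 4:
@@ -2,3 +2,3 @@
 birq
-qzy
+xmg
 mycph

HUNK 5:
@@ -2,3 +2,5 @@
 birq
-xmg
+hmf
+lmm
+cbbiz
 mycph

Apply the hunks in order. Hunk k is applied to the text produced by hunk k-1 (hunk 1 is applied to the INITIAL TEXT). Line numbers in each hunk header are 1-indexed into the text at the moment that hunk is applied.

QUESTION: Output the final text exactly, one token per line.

Hunk 1: at line 1 remove [uyw,yhu,gyukq] add [lzh] -> 6 lines: ddzm hsrlr lzh iodwf qzy mycph
Hunk 2: at line 1 remove [lzh,iodwf] add [kwme] -> 5 lines: ddzm hsrlr kwme qzy mycph
Hunk 3: at line 1 remove [hsrlr,kwme] add [birq] -> 4 lines: ddzm birq qzy mycph
Hunk 4: at line 2 remove [qzy] add [xmg] -> 4 lines: ddzm birq xmg mycph
Hunk 5: at line 2 remove [xmg] add [hmf,lmm,cbbiz] -> 6 lines: ddzm birq hmf lmm cbbiz mycph

Answer: ddzm
birq
hmf
lmm
cbbiz
mycph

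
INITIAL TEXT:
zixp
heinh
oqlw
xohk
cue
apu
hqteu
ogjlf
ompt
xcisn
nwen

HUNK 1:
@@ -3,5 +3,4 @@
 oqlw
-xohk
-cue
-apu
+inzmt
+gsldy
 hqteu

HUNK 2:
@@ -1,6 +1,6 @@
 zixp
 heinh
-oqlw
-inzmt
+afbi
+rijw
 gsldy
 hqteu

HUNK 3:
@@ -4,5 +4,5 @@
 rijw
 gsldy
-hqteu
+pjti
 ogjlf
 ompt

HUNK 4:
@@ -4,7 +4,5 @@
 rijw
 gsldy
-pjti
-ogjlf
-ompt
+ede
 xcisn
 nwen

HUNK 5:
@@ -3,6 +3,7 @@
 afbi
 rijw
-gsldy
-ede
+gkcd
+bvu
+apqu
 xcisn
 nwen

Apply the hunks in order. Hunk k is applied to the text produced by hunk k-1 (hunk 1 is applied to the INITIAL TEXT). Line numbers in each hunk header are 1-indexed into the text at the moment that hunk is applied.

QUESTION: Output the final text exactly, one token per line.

Answer: zixp
heinh
afbi
rijw
gkcd
bvu
apqu
xcisn
nwen

Derivation:
Hunk 1: at line 3 remove [xohk,cue,apu] add [inzmt,gsldy] -> 10 lines: zixp heinh oqlw inzmt gsldy hqteu ogjlf ompt xcisn nwen
Hunk 2: at line 1 remove [oqlw,inzmt] add [afbi,rijw] -> 10 lines: zixp heinh afbi rijw gsldy hqteu ogjlf ompt xcisn nwen
Hunk 3: at line 4 remove [hqteu] add [pjti] -> 10 lines: zixp heinh afbi rijw gsldy pjti ogjlf ompt xcisn nwen
Hunk 4: at line 4 remove [pjti,ogjlf,ompt] add [ede] -> 8 lines: zixp heinh afbi rijw gsldy ede xcisn nwen
Hunk 5: at line 3 remove [gsldy,ede] add [gkcd,bvu,apqu] -> 9 lines: zixp heinh afbi rijw gkcd bvu apqu xcisn nwen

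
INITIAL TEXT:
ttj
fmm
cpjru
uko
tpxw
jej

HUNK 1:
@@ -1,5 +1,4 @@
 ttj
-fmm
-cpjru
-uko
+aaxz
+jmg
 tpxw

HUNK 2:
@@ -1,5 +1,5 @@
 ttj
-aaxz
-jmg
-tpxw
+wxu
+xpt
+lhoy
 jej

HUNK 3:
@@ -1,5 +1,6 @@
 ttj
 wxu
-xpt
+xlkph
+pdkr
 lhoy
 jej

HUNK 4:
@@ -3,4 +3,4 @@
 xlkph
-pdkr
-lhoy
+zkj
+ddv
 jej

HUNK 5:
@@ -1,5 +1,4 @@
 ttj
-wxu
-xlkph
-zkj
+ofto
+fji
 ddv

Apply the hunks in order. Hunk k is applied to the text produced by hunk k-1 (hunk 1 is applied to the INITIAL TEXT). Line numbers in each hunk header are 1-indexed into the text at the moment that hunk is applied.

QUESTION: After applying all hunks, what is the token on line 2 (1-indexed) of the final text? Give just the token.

Hunk 1: at line 1 remove [fmm,cpjru,uko] add [aaxz,jmg] -> 5 lines: ttj aaxz jmg tpxw jej
Hunk 2: at line 1 remove [aaxz,jmg,tpxw] add [wxu,xpt,lhoy] -> 5 lines: ttj wxu xpt lhoy jej
Hunk 3: at line 1 remove [xpt] add [xlkph,pdkr] -> 6 lines: ttj wxu xlkph pdkr lhoy jej
Hunk 4: at line 3 remove [pdkr,lhoy] add [zkj,ddv] -> 6 lines: ttj wxu xlkph zkj ddv jej
Hunk 5: at line 1 remove [wxu,xlkph,zkj] add [ofto,fji] -> 5 lines: ttj ofto fji ddv jej
Final line 2: ofto

Answer: ofto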